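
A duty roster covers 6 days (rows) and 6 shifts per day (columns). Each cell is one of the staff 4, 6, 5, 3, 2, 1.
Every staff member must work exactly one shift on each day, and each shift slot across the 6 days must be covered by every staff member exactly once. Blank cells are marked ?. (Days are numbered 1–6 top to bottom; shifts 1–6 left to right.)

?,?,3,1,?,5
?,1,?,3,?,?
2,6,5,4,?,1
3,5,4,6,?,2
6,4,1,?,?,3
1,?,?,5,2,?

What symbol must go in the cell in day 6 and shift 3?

Day 6 already has {5, 2, 1} and shift 3 already has {4, 5, 3, 1}, so day 6, shift 3 must be 6.

6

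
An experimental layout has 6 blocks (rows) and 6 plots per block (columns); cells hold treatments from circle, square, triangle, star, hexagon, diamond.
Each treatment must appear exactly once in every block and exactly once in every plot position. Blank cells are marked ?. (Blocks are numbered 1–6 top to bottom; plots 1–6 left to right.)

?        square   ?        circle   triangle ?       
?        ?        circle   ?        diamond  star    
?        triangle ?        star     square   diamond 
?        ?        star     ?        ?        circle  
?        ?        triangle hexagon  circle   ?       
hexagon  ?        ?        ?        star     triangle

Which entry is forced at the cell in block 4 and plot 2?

Block 1, plot 6: block 1 has {circle, square, triangle} and plot 6 has {circle, triangle, star, diamond}, leaving only hexagon.
Block 1, plot 3: block 1 has {circle, square, triangle, hexagon} and plot 3 has {circle, triangle, star}, leaving only diamond.
Block 1, plot 1: block 1 has {circle, square, triangle, hexagon, diamond} and plot 1 has {hexagon}, leaving only star.
Block 2, plot 2: block 2 has {circle, star, diamond} and plot 2 has {square, triangle}, leaving only hexagon.
Block 4 already has {circle, star} and plot 2 already has {square, triangle, hexagon}, so block 4, plot 2 must be diamond.

diamond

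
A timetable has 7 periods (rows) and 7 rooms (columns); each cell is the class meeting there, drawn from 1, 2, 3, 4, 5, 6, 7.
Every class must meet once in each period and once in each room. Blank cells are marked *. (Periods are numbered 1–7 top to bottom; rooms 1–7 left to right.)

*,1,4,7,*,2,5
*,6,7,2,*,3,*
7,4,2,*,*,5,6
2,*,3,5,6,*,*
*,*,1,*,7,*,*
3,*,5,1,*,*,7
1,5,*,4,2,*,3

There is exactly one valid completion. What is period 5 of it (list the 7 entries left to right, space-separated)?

Period 1, room 1: period 1 has {1, 2, 4, 5, 7} and room 1 has {1, 2, 3, 7}, leaving only 6.
Period 1, room 5: period 1 has {1, 2, 4, 5, 6, 7} and room 5 has {2, 6, 7}, leaving only 3.
Period 3, room 4: period 3 has {2, 4, 5, 6, 7} and room 4 has {1, 2, 4, 5, 7}, leaving only 3.
Period 5, room 4: period 5 has {1, 7} and room 4 has {1, 2, 3, 4, 5, 7}, leaving only 6.
Period 5, room 6: period 5 has {1, 6, 7} and room 6 has {2, 3, 5}, leaving only 4.
Period 5, room 1: period 5 has {1, 4, 6, 7} and room 1 has {1, 2, 3, 6, 7}, leaving only 5.
Period 5, room 7: period 5 has {1, 4, 5, 6, 7} and room 7 has {3, 5, 6, 7}, leaving only 2.
Period 5, room 2: period 5 has {1, 2, 4, 5, 6, 7} and room 2 has {1, 4, 5, 6}, leaving only 3.
So period 5 reads: 5 3 1 6 7 4 2.

5 3 1 6 7 4 2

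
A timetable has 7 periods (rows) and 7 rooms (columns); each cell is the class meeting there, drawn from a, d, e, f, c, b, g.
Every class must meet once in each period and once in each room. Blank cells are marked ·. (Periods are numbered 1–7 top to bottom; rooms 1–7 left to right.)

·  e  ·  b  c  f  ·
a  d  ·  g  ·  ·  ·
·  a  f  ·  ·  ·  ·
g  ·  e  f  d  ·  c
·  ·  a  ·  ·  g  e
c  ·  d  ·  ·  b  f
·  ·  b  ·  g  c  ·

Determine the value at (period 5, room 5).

b

Period 1, room 1: period 1 has {e, f, c, b} and room 1 has {a, c, g}, leaving only d.
Period 1, room 3: period 1 has {d, e, f, c, b} and room 3 has {a, d, e, f, b}, leaving only g.
Period 1, room 7: period 1 has {d, e, f, c, b, g} and room 7 has {e, f, c}, leaving only a.
Period 2, room 3: period 2 has {a, d, g} and room 3 has {a, d, e, f, b, g}, leaving only c.
Period 2, room 6: period 2 has {a, d, c, g} and room 6 has {f, c, b, g}, leaving only e.
Period 2, room 7: period 2 has {a, d, e, c, g} and room 7 has {a, e, f, c}, leaving only b.
Period 2, room 5: period 2 has {a, d, e, c, b, g} and room 5 has {d, c, g}, leaving only f.
Period 5 already has {a, e, g} and room 5 already has {d, f, c, g}, so period 5, room 5 must be b.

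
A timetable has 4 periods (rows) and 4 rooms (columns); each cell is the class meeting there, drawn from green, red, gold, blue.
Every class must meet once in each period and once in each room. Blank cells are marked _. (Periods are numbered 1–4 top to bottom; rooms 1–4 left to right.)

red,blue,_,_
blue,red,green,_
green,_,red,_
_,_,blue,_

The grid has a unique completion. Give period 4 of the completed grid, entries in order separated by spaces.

gold green blue red

Period 4, room 1: period 4 has {blue} and room 1 has {green, red, blue}, leaving only gold.
Period 4, room 2: period 4 has {gold, blue} and room 2 has {red, blue}, leaving only green.
Period 4, room 4: period 4 has {green, gold, blue} and room 4 has {}, leaving only red.
So period 4 reads: gold green blue red.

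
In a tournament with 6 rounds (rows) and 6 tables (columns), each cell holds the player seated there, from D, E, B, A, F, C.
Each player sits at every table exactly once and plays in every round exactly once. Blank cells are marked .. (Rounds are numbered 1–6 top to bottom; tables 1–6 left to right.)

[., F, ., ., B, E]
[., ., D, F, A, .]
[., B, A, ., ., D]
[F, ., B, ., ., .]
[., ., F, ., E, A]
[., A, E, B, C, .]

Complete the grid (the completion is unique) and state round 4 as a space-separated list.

Round 4, table 5: round 4 has {B, F} and table 5 has {E, B, A, C}, leaving only D.
Round 4, table 6: round 4 has {D, B, F} and table 6 has {D, E, A}, leaving only C.
Round 4, table 2: round 4 has {D, B, F, C} and table 2 has {B, A, F}, leaving only E.
Round 4, table 4: round 4 has {D, E, B, F, C} and table 4 has {B, F}, leaving only A.
So round 4 reads: F E B A D C.

F E B A D C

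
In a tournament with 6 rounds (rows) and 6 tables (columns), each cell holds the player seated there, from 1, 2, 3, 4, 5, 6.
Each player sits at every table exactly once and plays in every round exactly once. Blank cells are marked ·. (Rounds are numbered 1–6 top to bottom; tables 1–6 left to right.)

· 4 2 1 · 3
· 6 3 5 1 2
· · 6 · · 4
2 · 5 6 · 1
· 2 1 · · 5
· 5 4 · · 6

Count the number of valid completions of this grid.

Round 1, table 1: eliminating its round and table leaves {5, 6}.
Round 1, table 5: eliminating its round and table leaves {5, 6}.
Round 2, table 1: eliminating its round and table leaves {4}.
Round 3, table 1: eliminating its round and table leaves {1, 3, 5}.
Round 3, table 2: eliminating its round and table leaves {1, 3}.
Round 3, table 4: eliminating its round and table leaves {2, 3}.
Round 3, table 5: eliminating its round and table leaves {2, 3, 5}.
Round 4, table 2: eliminating its round and table leaves {3}.
Round 4, table 5: eliminating its round and table leaves {3, 4}.
Round 5, table 1: eliminating its round and table leaves {3, 4, 6}.
Round 5, table 4: eliminating its round and table leaves {3, 4}.
Round 5, table 5: eliminating its round and table leaves {3, 4, 6}.
Round 6, table 1: eliminating its round and table leaves {1, 3}.
Round 6, table 4: eliminating its round and table leaves {2, 3}.
Round 6, table 5: eliminating its round and table leaves {2, 3}.
Enumerating the assignments across these blanks that avoid any round or table repeat gives 3 completions.

3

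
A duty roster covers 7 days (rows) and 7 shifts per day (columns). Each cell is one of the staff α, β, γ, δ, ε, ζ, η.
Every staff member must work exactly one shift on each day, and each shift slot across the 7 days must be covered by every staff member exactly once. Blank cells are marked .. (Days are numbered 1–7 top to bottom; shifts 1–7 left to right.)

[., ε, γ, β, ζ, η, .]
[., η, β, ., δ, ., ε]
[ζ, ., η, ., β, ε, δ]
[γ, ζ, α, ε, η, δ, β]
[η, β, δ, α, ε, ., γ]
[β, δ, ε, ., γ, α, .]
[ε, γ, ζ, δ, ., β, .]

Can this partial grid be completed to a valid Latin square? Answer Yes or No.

Yes

No day or shift among the givens repeats a symbol, and propagating forced cells runs into no contradiction.
One valid completion exists (for instance, δ ε γ β ζ η α / α η β ζ δ γ ε / ζ α η γ β ε δ / γ ζ α ε η δ β / η β δ α ε ζ γ / β δ ε η γ α ζ / ε γ ζ δ α β η).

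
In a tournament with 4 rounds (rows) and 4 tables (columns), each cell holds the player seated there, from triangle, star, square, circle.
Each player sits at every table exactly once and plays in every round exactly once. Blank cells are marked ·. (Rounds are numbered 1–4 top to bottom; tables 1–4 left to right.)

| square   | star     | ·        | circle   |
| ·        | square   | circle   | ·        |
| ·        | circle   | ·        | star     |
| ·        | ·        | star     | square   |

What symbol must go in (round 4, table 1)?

Round 1, table 3: round 1 has {star, square, circle} and table 3 has {star, circle}, leaving only triangle.
Round 2, table 4: round 2 has {square, circle} and table 4 has {star, square, circle}, leaving only triangle.
Round 2, table 1: round 2 has {triangle, square, circle} and table 1 has {square}, leaving only star.
Round 3, table 1: round 3 has {star, circle} and table 1 has {star, square}, leaving only triangle.
Round 4 already has {star, square} and table 1 already has {triangle, star, square}, so round 4, table 1 must be circle.

circle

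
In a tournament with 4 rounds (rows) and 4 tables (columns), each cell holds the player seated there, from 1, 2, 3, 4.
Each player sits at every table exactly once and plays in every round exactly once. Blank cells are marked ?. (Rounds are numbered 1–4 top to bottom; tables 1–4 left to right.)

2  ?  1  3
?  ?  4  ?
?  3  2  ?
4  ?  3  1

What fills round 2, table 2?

Round 1, table 2: round 1 has {1, 2, 3} and table 2 has {3}, leaving only 4.
Round 2, table 4: round 2 has {4} and table 4 has {1, 3}, leaving only 2.
Round 2 already has {2, 4} and table 2 already has {3, 4}, so round 2, table 2 must be 1.

1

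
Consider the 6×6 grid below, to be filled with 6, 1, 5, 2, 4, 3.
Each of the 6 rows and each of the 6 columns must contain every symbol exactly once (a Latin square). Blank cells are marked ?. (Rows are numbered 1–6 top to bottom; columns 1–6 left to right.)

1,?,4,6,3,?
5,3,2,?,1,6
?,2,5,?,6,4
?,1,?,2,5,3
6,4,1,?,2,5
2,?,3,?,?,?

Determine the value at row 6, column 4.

5

Row 1, column 2: row 1 has {6, 1, 4, 3} and column 2 has {1, 2, 4, 3}, leaving only 5.
Row 1, column 6: row 1 has {6, 1, 5, 4, 3} and column 6 has {6, 5, 4, 3}, leaving only 2.
Row 2, column 4: row 2 has {6, 1, 5, 2, 3} and column 4 has {6, 2}, leaving only 4.
Row 3, column 1: row 3 has {6, 5, 2, 4} and column 1 has {6, 1, 5, 2}, leaving only 3.
Row 3, column 4: row 3 has {6, 5, 2, 4, 3} and column 4 has {6, 2, 4}, leaving only 1.
Row 6 already has {2, 3} and column 4 already has {6, 1, 2, 4}, so row 6, column 4 must be 5.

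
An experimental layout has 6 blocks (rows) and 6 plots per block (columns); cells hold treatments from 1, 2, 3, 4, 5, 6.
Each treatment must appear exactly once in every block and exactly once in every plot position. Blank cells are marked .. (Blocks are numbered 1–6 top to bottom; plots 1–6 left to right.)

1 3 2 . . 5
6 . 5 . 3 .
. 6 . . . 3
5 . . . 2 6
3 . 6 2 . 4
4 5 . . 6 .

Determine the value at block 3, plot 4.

5

Block 1, plot 5: block 1 has {1, 2, 3, 5} and plot 5 has {2, 3, 6}, leaving only 4.
Block 1, plot 4: block 1 has {1, 2, 3, 4, 5} and plot 4 has {2}, leaving only 6.
Block 3, plot 1: block 3 has {3, 6} and plot 1 has {1, 3, 4, 5, 6}, leaving only 2.
Block 5, plot 2: block 5 has {2, 3, 4, 6} and plot 2 has {3, 5, 6}, leaving only 1.
Block 4, plot 2: block 4 has {2, 5, 6} and plot 2 has {1, 3, 5, 6}, leaving only 4.
Block 2, plot 2: block 2 has {3, 5, 6} and plot 2 has {1, 3, 4, 5, 6}, leaving only 2.
Block 2, plot 6: block 2 has {2, 3, 5, 6} and plot 6 has {3, 4, 5, 6}, leaving only 1.
Block 2, plot 4: block 2 has {1, 2, 3, 5, 6} and plot 4 has {2, 6}, leaving only 4.
Block 5, plot 5: block 5 has {1, 2, 3, 4, 6} and plot 5 has {2, 3, 4, 6}, leaving only 5.
Block 3, plot 5: block 3 has {2, 3, 6} and plot 5 has {2, 3, 4, 5, 6}, leaving only 1.
Block 3 already has {1, 2, 3, 6} and plot 4 already has {2, 4, 6}, so block 3, plot 4 must be 5.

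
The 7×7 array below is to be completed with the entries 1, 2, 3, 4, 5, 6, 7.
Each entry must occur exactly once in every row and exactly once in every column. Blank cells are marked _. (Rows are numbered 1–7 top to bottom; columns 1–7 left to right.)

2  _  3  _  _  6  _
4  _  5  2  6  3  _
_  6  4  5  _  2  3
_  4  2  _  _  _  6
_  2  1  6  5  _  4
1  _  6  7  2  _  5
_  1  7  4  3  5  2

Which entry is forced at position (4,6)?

Row 1, column 4: row 1 has {2, 3, 6} and column 4 has {2, 4, 5, 6, 7}, leaving only 1.
Row 1, column 7: row 1 has {1, 2, 3, 6} and column 7 has {2, 3, 4, 5, 6}, leaving only 7.
Row 1, column 2: row 1 has {1, 2, 3, 6, 7} and column 2 has {1, 2, 4, 6}, leaving only 5.
Row 1, column 5: row 1 has {1, 2, 3, 5, 6, 7} and column 5 has {2, 3, 5, 6}, leaving only 4.
Row 2, column 2: row 2 has {2, 3, 4, 5, 6} and column 2 has {1, 2, 4, 5, 6}, leaving only 7.
Row 2, column 7: row 2 has {2, 3, 4, 5, 6, 7} and column 7 has {2, 3, 4, 5, 6, 7}, leaving only 1.
Row 3, column 1: row 3 has {2, 3, 4, 5, 6} and column 1 has {1, 2, 4}, leaving only 7.
Row 3, column 5: row 3 has {2, 3, 4, 5, 6, 7} and column 5 has {2, 3, 4, 5, 6}, leaving only 1.
Row 4, column 4: row 4 has {2, 4, 6} and column 4 has {1, 2, 4, 5, 6, 7}, leaving only 3.
Row 4, column 1: row 4 has {2, 3, 4, 6} and column 1 has {1, 2, 4, 7}, leaving only 5.
Row 4, column 5: row 4 has {2, 3, 4, 5, 6} and column 5 has {1, 2, 3, 4, 5, 6}, leaving only 7.
Row 4 already has {2, 3, 4, 5, 6, 7} and column 6 already has {2, 3, 5, 6}, so row 4, column 6 must be 1.

1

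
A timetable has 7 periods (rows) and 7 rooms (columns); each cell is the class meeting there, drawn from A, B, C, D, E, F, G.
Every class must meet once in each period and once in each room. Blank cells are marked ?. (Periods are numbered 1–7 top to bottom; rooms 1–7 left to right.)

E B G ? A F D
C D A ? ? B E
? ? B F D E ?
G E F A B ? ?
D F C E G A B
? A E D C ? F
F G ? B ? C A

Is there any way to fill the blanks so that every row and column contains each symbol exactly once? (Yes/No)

No period or room among the givens repeats a symbol, and propagating forced cells runs into no contradiction.
One valid completion exists (for instance, E B G C A F D / C D A G F B E / A C B F D E G / G E F A B D C / D F C E G A B / B A E D C G F / F G D B E C A).

Yes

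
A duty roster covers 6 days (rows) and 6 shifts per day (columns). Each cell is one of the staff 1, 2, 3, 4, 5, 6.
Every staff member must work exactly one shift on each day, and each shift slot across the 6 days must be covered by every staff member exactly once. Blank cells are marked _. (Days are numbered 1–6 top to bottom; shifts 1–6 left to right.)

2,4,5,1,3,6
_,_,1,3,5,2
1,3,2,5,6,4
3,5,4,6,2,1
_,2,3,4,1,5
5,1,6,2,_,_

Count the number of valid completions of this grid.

1

Day 2, shift 1: eliminating its day and shift leaves {4, 6}.
Day 2, shift 2: eliminating its day and shift leaves {6}.
Day 5, shift 1: eliminating its day and shift leaves {6}.
Day 6, shift 5: eliminating its day and shift leaves {4}.
Day 6, shift 6: eliminating its day and shift leaves {3}.
Only one assignment across all blanks avoids any day or shift repeat, giving 1 completion.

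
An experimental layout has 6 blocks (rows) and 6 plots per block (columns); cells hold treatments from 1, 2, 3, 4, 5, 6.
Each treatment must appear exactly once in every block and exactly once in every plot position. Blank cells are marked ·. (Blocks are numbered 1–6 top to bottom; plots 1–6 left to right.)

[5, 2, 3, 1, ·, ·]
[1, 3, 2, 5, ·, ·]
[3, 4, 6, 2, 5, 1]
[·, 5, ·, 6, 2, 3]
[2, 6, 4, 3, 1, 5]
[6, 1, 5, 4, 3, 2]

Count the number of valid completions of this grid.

Block 1, plot 5: eliminating its block and plot leaves {4, 6}.
Block 1, plot 6: eliminating its block and plot leaves {4, 6}.
Block 2, plot 5: eliminating its block and plot leaves {4, 6}.
Block 2, plot 6: eliminating its block and plot leaves {4, 6}.
Block 4, plot 1: eliminating its block and plot leaves {4}.
Block 4, plot 3: eliminating its block and plot leaves {1}.
Enumerating the assignments across these blanks that avoid any block or plot repeat gives 2 completions.

2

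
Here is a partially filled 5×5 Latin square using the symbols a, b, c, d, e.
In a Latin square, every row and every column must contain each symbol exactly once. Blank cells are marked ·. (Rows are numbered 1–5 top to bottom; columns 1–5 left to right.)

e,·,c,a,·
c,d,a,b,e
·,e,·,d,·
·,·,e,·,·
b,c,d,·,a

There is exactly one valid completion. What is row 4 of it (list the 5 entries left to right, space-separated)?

Row 4, column 4: row 4 has {e} and column 4 has {a, b, d}, leaving only c.
Row 1, column 2: row 1 has {a, c, e} and column 2 has {c, d, e}, leaving only b.
Row 4, column 2: row 4 has {c, e} and column 2 has {b, c, d, e}, leaving only a.
Row 4, column 1: row 4 has {a, c, e} and column 1 has {b, c, e}, leaving only d.
Row 4, column 5: row 4 has {a, c, d, e} and column 5 has {a, e}, leaving only b.
So row 4 reads: d a e c b.

d a e c b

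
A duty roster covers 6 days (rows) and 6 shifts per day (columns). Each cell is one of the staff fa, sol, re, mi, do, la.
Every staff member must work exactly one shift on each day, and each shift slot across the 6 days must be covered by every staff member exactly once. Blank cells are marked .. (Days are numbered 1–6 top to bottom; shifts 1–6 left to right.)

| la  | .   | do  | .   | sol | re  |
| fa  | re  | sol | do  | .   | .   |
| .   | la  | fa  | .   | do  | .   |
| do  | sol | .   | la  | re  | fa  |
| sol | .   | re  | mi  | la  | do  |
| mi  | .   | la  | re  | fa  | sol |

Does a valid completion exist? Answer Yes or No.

Yes

No day or shift among the givens repeats a symbol, and propagating forced cells runs into no contradiction.
One valid completion exists (for instance, la mi do fa sol re / fa re sol do mi la / re la fa sol do mi / do sol mi la re fa / sol fa re mi la do / mi do la re fa sol).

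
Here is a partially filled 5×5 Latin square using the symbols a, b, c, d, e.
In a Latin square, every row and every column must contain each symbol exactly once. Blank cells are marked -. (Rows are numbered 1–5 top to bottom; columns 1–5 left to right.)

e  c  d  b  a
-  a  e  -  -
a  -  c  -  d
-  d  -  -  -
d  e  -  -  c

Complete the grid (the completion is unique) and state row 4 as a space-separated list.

Row 2, column 5: row 2 has {a, e} and column 5 has {a, c, d}, leaving only b.
Row 4, column 5: row 4 has {d} and column 5 has {a, b, c, d}, leaving only e.
Row 2, column 1: row 2 has {a, b, e} and column 1 has {a, d, e}, leaving only c.
Row 4, column 1: row 4 has {d, e} and column 1 has {a, c, d, e}, leaving only b.
Row 4, column 3: row 4 has {b, d, e} and column 3 has {c, d, e}, leaving only a.
Row 4, column 4: row 4 has {a, b, d, e} and column 4 has {b}, leaving only c.
So row 4 reads: b d a c e.

b d a c e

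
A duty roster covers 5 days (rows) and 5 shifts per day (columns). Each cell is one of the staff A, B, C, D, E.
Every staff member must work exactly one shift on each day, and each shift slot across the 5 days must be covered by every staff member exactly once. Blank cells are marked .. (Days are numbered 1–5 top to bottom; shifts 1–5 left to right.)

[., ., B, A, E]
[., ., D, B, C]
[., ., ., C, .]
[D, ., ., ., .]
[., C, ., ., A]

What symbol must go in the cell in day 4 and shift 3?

C

Day 1, shift 1: day 1 has {A, B, E} and shift 1 has {D}, leaving only C.
Day 1, shift 2: day 1 has {A, B, C, E} and shift 2 has {C}, leaving only D.
Day 4, shift 4: day 4 has {D} and shift 4 has {A, B, C}, leaving only E.
Day 4, shift 5: day 4 has {D, E} and shift 5 has {A, C, E}, leaving only B.
Day 3, shift 5: day 3 has {C} and shift 5 has {A, B, C, E}, leaving only D.
Day 4, shift 2: day 4 has {B, D, E} and shift 2 has {C, D}, leaving only A.
Day 4 already has {A, B, D, E} and shift 3 already has {B, D}, so day 4, shift 3 must be C.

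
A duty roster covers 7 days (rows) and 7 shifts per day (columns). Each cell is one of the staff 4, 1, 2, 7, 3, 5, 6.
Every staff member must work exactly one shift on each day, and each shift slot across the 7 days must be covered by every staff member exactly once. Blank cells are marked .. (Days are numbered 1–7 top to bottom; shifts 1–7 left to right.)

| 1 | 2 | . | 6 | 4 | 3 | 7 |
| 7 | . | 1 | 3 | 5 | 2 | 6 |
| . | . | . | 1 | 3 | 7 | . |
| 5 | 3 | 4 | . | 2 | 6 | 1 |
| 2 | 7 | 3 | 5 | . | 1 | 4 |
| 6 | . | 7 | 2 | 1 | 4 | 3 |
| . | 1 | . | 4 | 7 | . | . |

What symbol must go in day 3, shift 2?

Day 1, shift 3: day 1 has {4, 1, 2, 7, 3, 6} and shift 3 has {4, 1, 7, 3}, leaving only 5.
Day 2, shift 2: day 2 has {1, 2, 7, 3, 5, 6} and shift 2 has {1, 2, 7, 3}, leaving only 4.
Day 3, shift 1: day 3 has {1, 7, 3} and shift 1 has {1, 2, 7, 5, 6}, leaving only 4.
Day 4, shift 4: day 4 has {4, 1, 2, 3, 5, 6} and shift 4 has {4, 1, 2, 3, 5, 6}, leaving only 7.
Day 5, shift 5: day 5 has {4, 1, 2, 7, 3, 5} and shift 5 has {4, 1, 2, 7, 3, 5}, leaving only 6.
Day 6, shift 2: day 6 has {4, 1, 2, 7, 3, 6} and shift 2 has {4, 1, 2, 7, 3}, leaving only 5.
Day 3 already has {4, 1, 7, 3} and shift 2 already has {4, 1, 2, 7, 3, 5}, so day 3, shift 2 must be 6.

6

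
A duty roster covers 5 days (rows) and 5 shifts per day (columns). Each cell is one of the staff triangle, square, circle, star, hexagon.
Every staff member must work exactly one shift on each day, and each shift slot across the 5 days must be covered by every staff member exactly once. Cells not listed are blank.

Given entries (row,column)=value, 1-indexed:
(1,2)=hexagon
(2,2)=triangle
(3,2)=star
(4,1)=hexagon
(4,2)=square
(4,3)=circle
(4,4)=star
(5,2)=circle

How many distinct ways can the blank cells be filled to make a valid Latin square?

56

Day 1, shift 1: eliminating its day and shift leaves {triangle, square, circle, star}.
Day 1, shift 3: eliminating its day and shift leaves {triangle, square, star}.
Day 1, shift 4: eliminating its day and shift leaves {triangle, square, circle}.
Day 1, shift 5: eliminating its day and shift leaves {triangle, square, circle, star}.
Day 2, shift 1: eliminating its day and shift leaves {square, circle, star}.
Day 2, shift 3: eliminating its day and shift leaves {square, star, hexagon}.
Day 2, shift 4: eliminating its day and shift leaves {square, circle, hexagon}.
Day 2, shift 5: eliminating its day and shift leaves {square, circle, star, hexagon}.
Day 3, shift 1: eliminating its day and shift leaves {triangle, square, circle}.
Day 3, shift 3: eliminating its day and shift leaves {triangle, square, hexagon}.
Day 3, shift 4: eliminating its day and shift leaves {triangle, square, circle, hexagon}.
Day 3, shift 5: eliminating its day and shift leaves {triangle, square, circle, hexagon}.
Day 4, shift 5: eliminating its day and shift leaves {triangle}.
Day 5, shift 1: eliminating its day and shift leaves {triangle, square, star}.
Day 5, shift 3: eliminating its day and shift leaves {triangle, square, star, hexagon}.
Day 5, shift 4: eliminating its day and shift leaves {triangle, square, hexagon}.
Day 5, shift 5: eliminating its day and shift leaves {triangle, square, star, hexagon}.
Enumerating the assignments across these blanks that avoid any day or shift repeat gives 56 completions.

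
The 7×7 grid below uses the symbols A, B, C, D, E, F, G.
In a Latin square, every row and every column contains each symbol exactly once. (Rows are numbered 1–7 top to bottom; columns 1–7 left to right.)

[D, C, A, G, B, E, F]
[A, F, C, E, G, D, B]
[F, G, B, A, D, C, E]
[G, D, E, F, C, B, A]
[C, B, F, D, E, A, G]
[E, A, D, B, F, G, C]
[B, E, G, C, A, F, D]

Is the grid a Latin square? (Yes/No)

Each row is a permutation of the 7 symbols, and so is each column.

Yes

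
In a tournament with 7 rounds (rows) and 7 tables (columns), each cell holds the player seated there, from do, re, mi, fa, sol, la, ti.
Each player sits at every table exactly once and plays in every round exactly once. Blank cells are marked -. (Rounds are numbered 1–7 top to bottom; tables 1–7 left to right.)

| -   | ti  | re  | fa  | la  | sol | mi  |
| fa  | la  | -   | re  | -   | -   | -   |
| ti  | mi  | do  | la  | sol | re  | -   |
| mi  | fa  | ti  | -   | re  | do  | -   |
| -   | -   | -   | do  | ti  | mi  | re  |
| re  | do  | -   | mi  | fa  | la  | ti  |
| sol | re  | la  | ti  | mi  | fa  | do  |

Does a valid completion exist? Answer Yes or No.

Yes

No round or table among the givens repeats a symbol, and propagating forced cells runs into no contradiction.
One valid completion exists (for instance, do ti re fa la sol mi / fa la mi re do ti sol / ti mi do la sol re fa / mi fa ti sol re do la / la sol fa do ti mi re / re do sol mi fa la ti / sol re la ti mi fa do).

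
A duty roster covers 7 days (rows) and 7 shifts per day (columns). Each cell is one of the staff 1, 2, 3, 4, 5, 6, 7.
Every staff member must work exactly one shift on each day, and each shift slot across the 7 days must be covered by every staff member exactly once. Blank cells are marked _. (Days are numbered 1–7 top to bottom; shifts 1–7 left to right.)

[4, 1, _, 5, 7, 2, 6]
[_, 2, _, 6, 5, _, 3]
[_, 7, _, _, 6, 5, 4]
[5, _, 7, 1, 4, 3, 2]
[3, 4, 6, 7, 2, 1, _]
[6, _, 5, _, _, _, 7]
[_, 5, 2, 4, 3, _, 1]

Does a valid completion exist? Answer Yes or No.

Yes

No day or shift among the givens repeats a symbol, and propagating forced cells runs into no contradiction.
One valid completion exists (for instance, 4 1 3 5 7 2 6 / 1 2 4 6 5 7 3 / 2 7 1 3 6 5 4 / 5 6 7 1 4 3 2 / 3 4 6 7 2 1 5 / 6 3 5 2 1 4 7 / 7 5 2 4 3 6 1).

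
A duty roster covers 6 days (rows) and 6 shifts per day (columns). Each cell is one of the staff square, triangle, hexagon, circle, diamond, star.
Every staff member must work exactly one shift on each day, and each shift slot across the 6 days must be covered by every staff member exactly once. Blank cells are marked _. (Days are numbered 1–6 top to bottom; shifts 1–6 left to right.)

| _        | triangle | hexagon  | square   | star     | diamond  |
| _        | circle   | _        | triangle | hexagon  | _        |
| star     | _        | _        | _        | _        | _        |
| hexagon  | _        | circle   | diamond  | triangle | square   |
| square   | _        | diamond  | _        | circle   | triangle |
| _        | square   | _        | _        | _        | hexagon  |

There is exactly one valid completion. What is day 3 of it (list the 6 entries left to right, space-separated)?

Day 3, shift 6: day 3 has {star} and shift 6 has {square, triangle, hexagon, diamond}, leaving only circle.
Day 3, shift 4: day 3 has {circle, star} and shift 4 has {square, triangle, diamond}, leaving only hexagon.
Day 3, shift 2: day 3 has {hexagon, circle, star} and shift 2 has {square, triangle, circle}, leaving only diamond.
Day 3, shift 5: day 3 has {hexagon, circle, diamond, star} and shift 5 has {triangle, hexagon, circle, star}, leaving only square.
Day 3, shift 3: day 3 has {square, hexagon, circle, diamond, star} and shift 3 has {hexagon, circle, diamond}, leaving only triangle.
So day 3 reads: star diamond triangle hexagon square circle.

star diamond triangle hexagon square circle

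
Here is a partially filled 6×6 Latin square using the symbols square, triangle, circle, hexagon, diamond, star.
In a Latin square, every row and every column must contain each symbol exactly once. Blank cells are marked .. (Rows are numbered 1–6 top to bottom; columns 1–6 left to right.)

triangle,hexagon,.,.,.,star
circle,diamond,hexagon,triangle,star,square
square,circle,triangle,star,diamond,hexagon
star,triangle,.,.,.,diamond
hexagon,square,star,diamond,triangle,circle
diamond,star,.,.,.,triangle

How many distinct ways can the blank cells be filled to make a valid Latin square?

4

Row 1, column 3: eliminating its row and column leaves {square, circle, diamond}.
Row 1, column 4: eliminating its row and column leaves {square, circle}.
Row 1, column 5: eliminating its row and column leaves {square, circle}.
Row 4, column 3: eliminating its row and column leaves {square, circle}.
Row 4, column 4: eliminating its row and column leaves {square, circle, hexagon}.
Row 4, column 5: eliminating its row and column leaves {square, circle, hexagon}.
Row 6, column 3: eliminating its row and column leaves {square, circle}.
Row 6, column 4: eliminating its row and column leaves {square, circle, hexagon}.
Row 6, column 5: eliminating its row and column leaves {square, circle, hexagon}.
Enumerating the assignments across these blanks that avoid any row or column repeat gives 4 completions.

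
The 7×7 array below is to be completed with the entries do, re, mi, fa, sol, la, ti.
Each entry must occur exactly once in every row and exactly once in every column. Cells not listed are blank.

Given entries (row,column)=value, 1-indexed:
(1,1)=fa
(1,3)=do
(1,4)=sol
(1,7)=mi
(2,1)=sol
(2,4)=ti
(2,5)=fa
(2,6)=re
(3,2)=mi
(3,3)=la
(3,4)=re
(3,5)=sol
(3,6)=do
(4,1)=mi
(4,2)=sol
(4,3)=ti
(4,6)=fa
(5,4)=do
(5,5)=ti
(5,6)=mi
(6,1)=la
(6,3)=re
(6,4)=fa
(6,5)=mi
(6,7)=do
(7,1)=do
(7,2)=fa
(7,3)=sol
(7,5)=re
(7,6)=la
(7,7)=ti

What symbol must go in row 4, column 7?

re

Row 1, column 5: row 1 has {do, mi, fa, sol} and column 5 has {re, mi, fa, sol, ti}, leaving only la.
Row 1, column 6: row 1 has {do, mi, fa, sol, la} and column 6 has {do, re, mi, fa, la}, leaving only ti.
Row 1, column 2: row 1 has {do, mi, fa, sol, la, ti} and column 2 has {mi, fa, sol}, leaving only re.
Row 2, column 3: row 2 has {re, fa, sol, ti} and column 3 has {do, re, sol, la, ti}, leaving only mi.
Row 2, column 7: row 2 has {re, mi, fa, sol, ti} and column 7 has {do, mi, ti}, leaving only la.
Row 4 already has {mi, fa, sol, ti} and column 7 already has {do, mi, la, ti}, so row 4, column 7 must be re.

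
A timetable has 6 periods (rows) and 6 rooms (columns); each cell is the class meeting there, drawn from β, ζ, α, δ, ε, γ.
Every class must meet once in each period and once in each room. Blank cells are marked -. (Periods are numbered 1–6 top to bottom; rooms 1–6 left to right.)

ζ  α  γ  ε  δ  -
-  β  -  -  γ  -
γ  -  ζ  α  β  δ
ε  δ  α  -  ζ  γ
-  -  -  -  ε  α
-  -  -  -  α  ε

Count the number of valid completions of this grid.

4

Period 1, room 6: eliminating its period and room leaves {β}.
Period 2, room 1: eliminating its period and room leaves {α, δ}.
Period 2, room 3: eliminating its period and room leaves {δ, ε}.
Period 2, room 4: eliminating its period and room leaves {ζ, δ}.
Period 2, room 6: eliminating its period and room leaves {ζ}.
Period 3, room 2: eliminating its period and room leaves {ε}.
Period 4, room 4: eliminating its period and room leaves {β}.
Period 5, room 1: eliminating its period and room leaves {β, δ}.
Period 5, room 2: eliminating its period and room leaves {ζ, γ}.
Period 5, room 3: eliminating its period and room leaves {β, δ}.
Period 5, room 4: eliminating its period and room leaves {β, ζ, δ, γ}.
Period 6, room 1: eliminating its period and room leaves {β, δ}.
Period 6, room 2: eliminating its period and room leaves {ζ, γ}.
Period 6, room 3: eliminating its period and room leaves {β, δ}.
Period 6, room 4: eliminating its period and room leaves {β, ζ, δ, γ}.
Enumerating the assignments across these blanks that avoid any period or room repeat gives 4 completions.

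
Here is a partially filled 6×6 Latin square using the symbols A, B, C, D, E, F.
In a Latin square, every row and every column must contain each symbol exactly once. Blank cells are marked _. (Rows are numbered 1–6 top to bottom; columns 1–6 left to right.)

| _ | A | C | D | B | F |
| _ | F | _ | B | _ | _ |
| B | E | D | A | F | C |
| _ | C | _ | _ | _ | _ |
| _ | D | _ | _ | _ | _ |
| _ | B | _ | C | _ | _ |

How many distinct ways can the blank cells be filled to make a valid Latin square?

30

Row 1, column 1: eliminating its row and column leaves {E}.
Row 2, column 1: eliminating its row and column leaves {A, C, D, E}.
Row 2, column 3: eliminating its row and column leaves {A, E}.
Row 2, column 5: eliminating its row and column leaves {A, C, D, E}.
Row 2, column 6: eliminating its row and column leaves {A, D, E}.
Row 4, column 1: eliminating its row and column leaves {A, D, E, F}.
Row 4, column 3: eliminating its row and column leaves {A, B, E, F}.
Row 4, column 4: eliminating its row and column leaves {E, F}.
Row 4, column 5: eliminating its row and column leaves {A, D, E}.
Row 4, column 6: eliminating its row and column leaves {A, B, D, E}.
Row 5, column 1: eliminating its row and column leaves {A, C, E, F}.
Row 5, column 3: eliminating its row and column leaves {A, B, E, F}.
Row 5, column 4: eliminating its row and column leaves {E, F}.
Row 5, column 5: eliminating its row and column leaves {A, C, E}.
Row 5, column 6: eliminating its row and column leaves {A, B, E}.
Row 6, column 1: eliminating its row and column leaves {A, D, E, F}.
Row 6, column 3: eliminating its row and column leaves {A, E, F}.
Row 6, column 5: eliminating its row and column leaves {A, D, E}.
Row 6, column 6: eliminating its row and column leaves {A, D, E}.
Enumerating the assignments across these blanks that avoid any row or column repeat gives 30 completions.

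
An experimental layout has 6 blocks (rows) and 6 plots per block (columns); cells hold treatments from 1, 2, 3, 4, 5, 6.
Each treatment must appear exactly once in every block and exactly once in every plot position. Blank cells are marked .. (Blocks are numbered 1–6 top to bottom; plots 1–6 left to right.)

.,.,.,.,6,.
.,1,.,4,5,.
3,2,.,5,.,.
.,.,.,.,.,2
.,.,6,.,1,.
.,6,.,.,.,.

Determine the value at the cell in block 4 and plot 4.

6

Block 3, plot 5: block 3 has {2, 3, 5} and plot 5 has {1, 5, 6}, leaving only 4.
Block 3, plot 3: block 3 has {2, 3, 4, 5} and plot 3 has {6}, leaving only 1.
Block 3, plot 6: block 3 has {1, 2, 3, 4, 5} and plot 6 has {2}, leaving only 6.
Block 2, plot 6: block 2 has {1, 4, 5} and plot 6 has {2, 6}, leaving only 3.
Block 2, plot 3: block 2 has {1, 3, 4, 5} and plot 3 has {1, 6}, leaving only 2.
Block 2, plot 1: block 2 has {1, 2, 3, 4, 5} and plot 1 has {3}, leaving only 6.
Block 4, plot 5: block 4 has {2} and plot 5 has {1, 4, 5, 6}, leaving only 3.
Block 6, plot 5: block 6 has {6} and plot 5 has {1, 3, 4, 5, 6}, leaving only 2.
Block 4, plot 4 is narrowed to {1, 6}.
If it were 1, then block 5, plot 4 would be left with no valid symbol.
So block 4, plot 4 must be 6.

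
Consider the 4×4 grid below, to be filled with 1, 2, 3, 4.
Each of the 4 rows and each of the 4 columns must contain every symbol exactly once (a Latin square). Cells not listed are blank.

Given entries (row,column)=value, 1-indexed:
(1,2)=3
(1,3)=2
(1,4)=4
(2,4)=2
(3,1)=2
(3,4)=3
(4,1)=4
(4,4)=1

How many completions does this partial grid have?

2

Row 1, column 1: eliminating its row and column leaves {1}.
Row 2, column 1: eliminating its row and column leaves {1, 3}.
Row 2, column 2: eliminating its row and column leaves {1, 4}.
Row 2, column 3: eliminating its row and column leaves {1, 3, 4}.
Row 3, column 2: eliminating its row and column leaves {1, 4}.
Row 3, column 3: eliminating its row and column leaves {1, 4}.
Row 4, column 2: eliminating its row and column leaves {2}.
Row 4, column 3: eliminating its row and column leaves {3}.
Enumerating the assignments across these blanks that avoid any row or column repeat gives 2 completions.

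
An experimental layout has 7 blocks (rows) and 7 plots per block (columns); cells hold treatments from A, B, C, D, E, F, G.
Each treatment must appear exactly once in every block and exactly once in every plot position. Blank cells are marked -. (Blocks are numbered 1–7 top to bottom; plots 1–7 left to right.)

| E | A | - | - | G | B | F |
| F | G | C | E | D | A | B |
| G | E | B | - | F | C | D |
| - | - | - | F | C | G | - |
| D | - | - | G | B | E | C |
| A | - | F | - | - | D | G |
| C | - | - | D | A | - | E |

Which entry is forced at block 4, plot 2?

Block 1, plot 3: block 1 has {A, B, E, F, G} and plot 3 has {B, C, F}, leaving only D.
Block 1, plot 4: block 1 has {A, B, D, E, F, G} and plot 4 has {D, E, F, G}, leaving only C.
Block 3, plot 4: block 3 has {B, C, D, E, F, G} and plot 4 has {C, D, E, F, G}, leaving only A.
Block 4, plot 1: block 4 has {C, F, G} and plot 1 has {A, C, D, E, F, G}, leaving only B.
Block 4 already has {B, C, F, G} and plot 2 already has {A, E, G}, so block 4, plot 2 must be D.

D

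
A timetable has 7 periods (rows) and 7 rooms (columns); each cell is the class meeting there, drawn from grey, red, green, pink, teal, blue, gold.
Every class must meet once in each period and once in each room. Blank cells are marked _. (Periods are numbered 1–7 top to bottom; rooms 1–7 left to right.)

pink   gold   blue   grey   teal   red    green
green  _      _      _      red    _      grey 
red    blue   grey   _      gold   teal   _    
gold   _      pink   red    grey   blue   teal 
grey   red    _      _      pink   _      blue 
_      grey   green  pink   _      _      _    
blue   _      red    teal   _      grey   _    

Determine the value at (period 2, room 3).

Period 3, room 4: period 3 has {grey, red, teal, blue, gold} and room 4 has {grey, red, pink, teal}, leaving only green.
Period 3, room 7: period 3 has {grey, red, green, teal, blue, gold} and room 7 has {grey, green, teal, blue}, leaving only pink.
Period 4, room 2: period 4 has {grey, red, pink, teal, blue, gold} and room 2 has {grey, red, blue, gold}, leaving only green.
Period 5, room 4: period 5 has {grey, red, pink, blue} and room 4 has {grey, red, green, pink, teal}, leaving only gold.
Period 2, room 4: period 2 has {grey, red, green} and room 4 has {grey, red, green, pink, teal, gold}, leaving only blue.
Period 5, room 3: period 5 has {grey, red, pink, blue, gold} and room 3 has {grey, red, green, pink, blue}, leaving only teal.
Period 2 already has {grey, red, green, blue} and room 3 already has {grey, red, green, pink, teal, blue}, so period 2, room 3 must be gold.

gold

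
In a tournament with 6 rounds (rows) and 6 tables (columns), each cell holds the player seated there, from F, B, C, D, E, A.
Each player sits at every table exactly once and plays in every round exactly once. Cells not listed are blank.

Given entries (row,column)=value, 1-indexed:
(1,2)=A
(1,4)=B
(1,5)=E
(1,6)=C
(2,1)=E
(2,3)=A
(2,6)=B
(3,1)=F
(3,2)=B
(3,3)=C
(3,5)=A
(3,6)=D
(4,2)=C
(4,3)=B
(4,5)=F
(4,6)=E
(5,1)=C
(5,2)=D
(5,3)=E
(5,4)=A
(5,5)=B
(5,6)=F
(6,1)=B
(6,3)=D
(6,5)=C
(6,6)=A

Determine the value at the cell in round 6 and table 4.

Round 1, table 1: round 1 has {B, C, E, A} and table 1 has {F, B, C, E}, leaving only D.
Round 1, table 3: round 1 has {B, C, D, E, A} and table 3 has {B, C, D, E, A}, leaving only F.
Round 2, table 2: round 2 has {B, E, A} and table 2 has {B, C, D, A}, leaving only F.
Round 2, table 5: round 2 has {F, B, E, A} and table 5 has {F, B, C, E, A}, leaving only D.
Round 2, table 4: round 2 has {F, B, D, E, A} and table 4 has {B, A}, leaving only C.
Round 3, table 4: round 3 has {F, B, C, D, A} and table 4 has {B, C, A}, leaving only E.
Round 6 already has {B, C, D, A} and table 4 already has {B, C, E, A}, so round 6, table 4 must be F.

F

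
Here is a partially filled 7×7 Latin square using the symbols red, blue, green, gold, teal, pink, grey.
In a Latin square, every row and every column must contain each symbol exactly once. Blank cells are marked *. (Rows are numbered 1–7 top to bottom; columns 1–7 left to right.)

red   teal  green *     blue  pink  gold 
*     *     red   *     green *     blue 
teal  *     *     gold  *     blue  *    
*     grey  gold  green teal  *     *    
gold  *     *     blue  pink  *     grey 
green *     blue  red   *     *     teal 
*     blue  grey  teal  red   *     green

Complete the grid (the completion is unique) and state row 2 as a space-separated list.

Row 1, column 4: row 1 has {red, blue, green, gold, teal, pink} and column 4 has {red, blue, green, gold, teal}, leaving only grey.
Row 2, column 4: row 2 has {red, blue, green} and column 4 has {red, blue, green, gold, teal, grey}, leaving only pink.
Row 2, column 1: row 2 has {red, blue, green, pink} and column 1 has {red, green, gold, teal}, leaving only grey.
Row 2, column 2: row 2 has {red, blue, green, pink, grey} and column 2 has {blue, teal, grey}, leaving only gold.
Row 2, column 6: row 2 has {red, blue, green, gold, pink, grey} and column 6 has {blue, pink}, leaving only teal.
So row 2 reads: grey gold red pink green teal blue.

grey gold red pink green teal blue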